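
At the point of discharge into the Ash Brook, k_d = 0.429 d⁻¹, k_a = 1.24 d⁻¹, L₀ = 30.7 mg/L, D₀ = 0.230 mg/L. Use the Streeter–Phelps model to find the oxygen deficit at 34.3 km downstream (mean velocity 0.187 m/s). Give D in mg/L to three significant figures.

D ≈ 5.38 mg/L

Travel time t = x/v = 34.3 km / (0.187 m/s) = 34300 m / 0.187 m/s = 183400 s = 2.123 d.
k_d L₀/(k_a−k_d) = 0.429×30.7/(1.24−0.429) = 13.17/0.8110 = 16.24 mg/L.
e^(−k_d t) = e^(−0.429×2.123) = 0.4022; e^(−k_a t) = e^(−1.24×2.123) = 0.07190.
D = 16.24 × (0.4022 − 0.07190) + 0.230 × 0.07190 = 5.364 + 0.01654 = 5.381 mg/L.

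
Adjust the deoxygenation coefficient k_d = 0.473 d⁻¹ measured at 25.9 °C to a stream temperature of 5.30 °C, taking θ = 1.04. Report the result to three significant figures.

k_d ≈ 0.211 d⁻¹

k_d(T₂) = k_d(T₁) · θ^(T₂−T₁) = 0.473 × 1.04^(5.30−25.9)
= 0.473 × 1.04^-20.6 = 0.473 × 0.4458 = 0.2109 d⁻¹.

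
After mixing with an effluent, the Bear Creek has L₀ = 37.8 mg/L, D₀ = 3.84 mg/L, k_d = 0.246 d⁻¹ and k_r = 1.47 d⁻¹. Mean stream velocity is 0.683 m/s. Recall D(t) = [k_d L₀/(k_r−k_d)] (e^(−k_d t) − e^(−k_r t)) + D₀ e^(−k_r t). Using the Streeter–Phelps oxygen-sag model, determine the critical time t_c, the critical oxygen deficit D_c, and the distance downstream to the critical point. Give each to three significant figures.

With k_r/k_d = 5.976 and 1 − D₀(k_r−k_d)/(k_d L₀) = 0.4945,
t_c = ln(5.976 × 0.4945) / (1.47 − 0.246) = ln(2.955) / 1.224 = 1.084/1.224 = 0.8853 d.
D_c = (k_d/k_r) L₀ e^(−k_d t_c) = (0.246/1.47) × 37.8 × e^(−0.246×0.8853) = 0.1673 × 37.8 × 0.8043 = 5.088 mg/L.
x_c = v t_c = 0.683 m/s × 0.8853 d × 86400 s/d = 52240 m ≈ 52.2 km.

t_c ≈ 0.885 d; D_c ≈ 5.09 mg/L; x_c ≈ 52.2 km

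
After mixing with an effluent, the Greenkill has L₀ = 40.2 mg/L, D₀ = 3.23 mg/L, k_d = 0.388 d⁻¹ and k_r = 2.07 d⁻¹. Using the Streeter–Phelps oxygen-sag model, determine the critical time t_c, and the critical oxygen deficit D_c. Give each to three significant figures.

With k_r/k_d = 5.335 and 1 − D₀(k_r−k_d)/(k_d L₀) = 0.6517,
t_c = ln(5.335 × 0.6517) / (2.07 − 0.388) = ln(3.477) / 1.682 = 1.246/1.682 = 0.7408 d.
L(t_c) = L₀ e^(−k_d t_c) = 40.2 × 0.7502 = 30.16 mg/L, and at the critical point k_r D_c = k_d L, so D_c = (0.388/2.07) × 30.16 = 5.653 mg/L.

t_c ≈ 0.741 d; D_c ≈ 5.65 mg/L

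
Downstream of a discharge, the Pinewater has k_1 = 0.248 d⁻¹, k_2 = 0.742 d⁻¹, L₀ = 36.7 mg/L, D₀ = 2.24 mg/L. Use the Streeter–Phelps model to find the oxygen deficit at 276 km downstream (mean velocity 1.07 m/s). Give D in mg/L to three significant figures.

Travel time t = x/v = 276 km / (1.07 m/s) = 276000 m / 1.07 m/s = 257900 s = 2.985 d.
k_1 L₀/(k_2−k_1) = 0.248×36.7/(0.742−0.248) = 9.102/0.4940 = 18.42 mg/L.
e^(−k_1 t) = e^(−0.248×2.985) = 0.4769; e^(−k_2 t) = e^(−0.742×2.985) = 0.1091.
D = 18.42 × (0.4769 − 0.1091) + 2.24 × 0.1091 = 6.776 + 0.2445 = 7.021 mg/L.

D ≈ 7.02 mg/L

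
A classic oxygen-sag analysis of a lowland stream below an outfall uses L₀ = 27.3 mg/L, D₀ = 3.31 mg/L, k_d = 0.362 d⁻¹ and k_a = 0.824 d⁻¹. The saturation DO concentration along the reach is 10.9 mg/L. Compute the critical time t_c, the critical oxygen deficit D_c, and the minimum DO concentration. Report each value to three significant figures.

t_c = [1/(k_a−k_d)] ln[(k_a/k_d)(1 − D₀(k_a−k_d)/(k_d L₀))]
= [1/(0.824−0.362)] ln[(0.824/0.362)(1 − 3.31×0.4620/(0.362×27.3))]
= (1/0.4620) ln[2.276 × 0.8453] = 2.165 × ln(1.924) = 2.165 × 0.6544 = 1.416 d.
D_c = (k_d/k_a) L₀ e^(−k_d t_c) = (0.362/0.824) × 27.3 × e^(−0.362×1.416) = 0.4393 × 27.3 × 0.5988 = 7.182 mg/L.
Minimum DO = C_s − D_c = 10.9 − 7.182 = 3.718 mg/L.

t_c ≈ 1.42 d; D_c ≈ 7.18 mg/L; min DO ≈ 3.72 mg/L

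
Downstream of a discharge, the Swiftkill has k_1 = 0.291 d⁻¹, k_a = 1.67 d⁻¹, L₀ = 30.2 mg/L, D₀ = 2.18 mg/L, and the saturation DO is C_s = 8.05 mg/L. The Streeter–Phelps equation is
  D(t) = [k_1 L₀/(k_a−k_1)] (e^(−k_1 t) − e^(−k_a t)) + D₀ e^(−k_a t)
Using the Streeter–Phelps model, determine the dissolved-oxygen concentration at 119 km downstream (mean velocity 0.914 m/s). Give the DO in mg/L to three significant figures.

Travel time t = x/v = 119 km / (0.914 m/s) = 119000 m / 0.914 m/s = 130200 s = 1.507 d.
k_1 L₀/(k_a−k_1) = 0.291×30.2/(1.67−0.291) = 8.788/1.379 = 6.373 mg/L.
e^(−k_1 t) = e^(−0.291×1.507) = 0.6450; e^(−k_a t) = e^(−1.67×1.507) = 0.08074.
D = 6.373 × (0.6450 − 0.08074) + 2.18 × 0.08074 = 3.596 + 0.1760 = 3.772 mg/L.
DO = C_s − D = 8.05 − 3.772 = 4.278 mg/L.

DO ≈ 4.28 mg/L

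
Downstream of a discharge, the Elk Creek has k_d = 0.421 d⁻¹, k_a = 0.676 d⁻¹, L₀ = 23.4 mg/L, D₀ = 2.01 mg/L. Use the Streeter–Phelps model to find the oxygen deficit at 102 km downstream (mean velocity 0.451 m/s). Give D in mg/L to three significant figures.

Travel time t = x/v = 102 km / (0.451 m/s) = 102000 m / 0.451 m/s = 226200 s = 2.618 d.
k_d L₀/(k_a−k_d) = 0.421×23.4/(0.676−0.421) = 9.851/0.2550 = 38.63 mg/L.
e^(−k_d t) = e^(−0.421×2.618) = 0.3322; e^(−k_a t) = e^(−0.676×2.618) = 0.1704.
D = 38.63 × (0.3322 − 0.1704) + 2.01 × 0.1704 = 6.250 + 0.3425 = 6.593 mg/L.

D ≈ 6.59 mg/L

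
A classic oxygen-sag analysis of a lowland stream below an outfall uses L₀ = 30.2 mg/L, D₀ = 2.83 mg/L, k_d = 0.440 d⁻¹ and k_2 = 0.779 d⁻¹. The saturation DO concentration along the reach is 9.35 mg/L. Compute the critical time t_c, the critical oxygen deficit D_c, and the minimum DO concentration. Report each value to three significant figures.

t_c = [1/(k_2−k_d)] ln[(k_2/k_d)(1 − D₀(k_2−k_d)/(k_d L₀))]
= [1/(0.779−0.440)] ln[(0.779/0.440)(1 − 2.83×0.3390/(0.440×30.2))]
= (1/0.3390) ln[1.770 × 0.9278] = 2.950 × ln(1.643) = 2.950 × 0.4963 = 1.464 d.
L(t_c) = L₀ e^(−k_d t_c) = 30.2 × 0.5251 = 15.86 mg/L, and at the critical point k_2 D_c = k_d L, so D_c = (0.440/0.779) × 15.86 = 8.957 mg/L.
Minimum DO = C_s − D_c = 9.35 − 8.957 = 0.3929 mg/L.

t_c ≈ 1.46 d; D_c ≈ 8.96 mg/L; min DO ≈ 0.393 mg/L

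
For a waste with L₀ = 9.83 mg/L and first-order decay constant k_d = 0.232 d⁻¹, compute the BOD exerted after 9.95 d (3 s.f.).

y ≈ 8.85 mg/L

y_t = L₀(1 − e^(−k_d t)) = 9.83 × (1 − e^(−0.232×9.95))
= 9.83 × (1 − 0.09942) = 9.83 × 0.9006 = 8.853 mg/L.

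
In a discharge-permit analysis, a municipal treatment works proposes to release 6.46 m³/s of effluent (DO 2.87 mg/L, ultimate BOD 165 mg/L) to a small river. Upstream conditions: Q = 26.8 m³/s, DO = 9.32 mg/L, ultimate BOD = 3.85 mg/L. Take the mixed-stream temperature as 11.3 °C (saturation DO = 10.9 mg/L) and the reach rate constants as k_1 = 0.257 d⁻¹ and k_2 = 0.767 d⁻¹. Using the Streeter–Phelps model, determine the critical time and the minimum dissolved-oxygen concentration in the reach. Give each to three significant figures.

Mixed DO = (26.8×9.32 + 6.46×2.87)/(26.8+6.46) = 268.3/33.26 = 8.067 mg/L.
Mixed L₀ = (26.8×3.85 + 6.46×165)/(33.26) = 1169/33.26 = 35.15 mg/L.
Initial deficit D₀ = C_s − DO₀ = 10.9 − 8.067 = 2.833 mg/L.
t_c = (1/0.5100) ln[(0.767/0.257)(1 − 2.833×0.5100/(0.257×35.15))] = 1.961 × ln(2.507) = 1.802 d.
D_c = (0.257/0.767) × 35.15 × e^(−0.257×1.802) = 0.3351 × 35.15 × 0.6293 = 7.411 mg/L.
Minimum DO = 10.9 − 7.411 = 3.489 mg/L.

t_c ≈ 1.80 d; minimum DO ≈ 3.49 mg/L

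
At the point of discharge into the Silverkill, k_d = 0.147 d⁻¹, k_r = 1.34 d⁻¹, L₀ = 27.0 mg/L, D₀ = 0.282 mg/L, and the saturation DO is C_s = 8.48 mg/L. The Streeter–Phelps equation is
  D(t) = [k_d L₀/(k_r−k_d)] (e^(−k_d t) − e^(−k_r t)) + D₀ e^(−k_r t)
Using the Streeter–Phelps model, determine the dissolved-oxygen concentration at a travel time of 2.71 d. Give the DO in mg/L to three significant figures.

k_d L₀/(k_r−k_d) = 0.147×27.0/(1.34−0.147) = 3.969/1.193 = 3.327 mg/L.
e^(−k_d t) = e^(−0.147×2.710) = 0.6714; e^(−k_r t) = e^(−1.34×2.710) = 0.02648.
D = 3.327 × (0.6714 − 0.02648) + 0.282 × 0.02648 = 2.146 + 0.007467 = 2.153 mg/L.
DO = C_s − D = 8.48 − 2.153 = 6.327 mg/L.

DO ≈ 6.33 mg/L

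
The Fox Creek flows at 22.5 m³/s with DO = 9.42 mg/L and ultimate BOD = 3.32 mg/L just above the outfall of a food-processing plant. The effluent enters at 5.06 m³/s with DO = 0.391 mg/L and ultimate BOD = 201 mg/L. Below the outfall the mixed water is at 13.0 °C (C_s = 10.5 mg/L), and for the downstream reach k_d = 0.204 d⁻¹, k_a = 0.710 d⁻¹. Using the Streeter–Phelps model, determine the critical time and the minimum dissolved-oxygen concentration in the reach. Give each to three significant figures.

Mixed DO = (22.5×9.42 + 5.06×0.391)/(22.5+5.06) = 213.9/27.56 = 7.762 mg/L.
Mixed L₀ = (22.5×3.32 + 5.06×201)/(27.56) = 1092/27.56 = 39.61 mg/L.
Initial deficit D₀ = C_s − DO₀ = 10.5 − 7.762 = 2.738 mg/L.
t_c = (1/0.5060) ln[(0.710/0.204)(1 − 2.738×0.5060/(0.204×39.61))] = 1.976 × ln(2.884) = 2.093 d.
D_c = (0.204/0.710) × 39.61 × e^(−0.204×2.093) = 0.2873 × 39.61 × 0.6525 = 7.426 mg/L.
Minimum DO = 10.5 − 7.426 = 3.074 mg/L.

t_c ≈ 2.09 d; minimum DO ≈ 3.07 mg/L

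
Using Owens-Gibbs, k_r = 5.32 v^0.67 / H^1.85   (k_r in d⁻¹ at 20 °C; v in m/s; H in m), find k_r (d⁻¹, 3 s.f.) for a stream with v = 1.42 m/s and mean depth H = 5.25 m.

k_r = 5.32 × 1.42^0.67 / 5.25^1.85 = 5.32 × 1.265 / 21.49 = 0.3131 d⁻¹.

k_r ≈ 0.313 d⁻¹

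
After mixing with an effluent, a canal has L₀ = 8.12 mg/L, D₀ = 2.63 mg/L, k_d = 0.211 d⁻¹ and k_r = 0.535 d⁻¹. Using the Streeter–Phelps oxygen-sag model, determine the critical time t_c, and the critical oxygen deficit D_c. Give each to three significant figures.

t_c ≈ 0.749 d; D_c ≈ 2.73 mg/L

At the critical point dD/dt = 0, so k_d L₀ e^(−k_d t) = k_r D. Substituting D(t) from the Streeter–Phelps equation and solving for t gives
t_c = ln[(k_r/k_d)(1 − D₀(k_r−k_d)/(k_d L₀))] / (k_r−k_d).
Here k_r−k_d = 0.3240 d⁻¹ and 1 − D₀(k_r−k_d)/(k_d L₀) = 1 − 2.63×0.3240/(0.211×8.12) = 0.5026, so
t_c = ln(2.536 × 0.5026) / 0.3240 = 0.2425 / 0.3240 = 0.7486 d.
D_c = (k_d/k_r) L₀ e^(−k_d t_c) = (0.211/0.535) × 8.12 × e^(−0.211×0.7486) = 0.3944 × 8.12 × 0.8539 = 2.735 mg/L.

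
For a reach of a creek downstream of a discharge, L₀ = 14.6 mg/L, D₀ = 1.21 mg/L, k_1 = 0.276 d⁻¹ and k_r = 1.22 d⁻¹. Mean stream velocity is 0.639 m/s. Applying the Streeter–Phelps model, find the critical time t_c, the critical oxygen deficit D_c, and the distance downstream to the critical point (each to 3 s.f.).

t_c ≈ 1.22 d; D_c ≈ 2.36 mg/L; x_c ≈ 67.4 km

With k_r/k_1 = 4.420 and 1 − D₀(k_r−k_1)/(k_1 L₀) = 0.7165,
t_c = ln(4.420 × 0.7165) / (1.22 − 0.276) = ln(3.167) / 0.9440 = 1.153/0.9440 = 1.221 d.
L(t_c) = L₀ e^(−k_1 t_c) = 14.6 × 0.7139 = 10.42 mg/L, and at the critical point k_r D_c = k_1 L, so D_c = (0.276/1.22) × 10.42 = 2.358 mg/L.
x_c = v t_c = 0.639 m/s × 1.221 d × 86400 s/d = 67430 m ≈ 67.4 km.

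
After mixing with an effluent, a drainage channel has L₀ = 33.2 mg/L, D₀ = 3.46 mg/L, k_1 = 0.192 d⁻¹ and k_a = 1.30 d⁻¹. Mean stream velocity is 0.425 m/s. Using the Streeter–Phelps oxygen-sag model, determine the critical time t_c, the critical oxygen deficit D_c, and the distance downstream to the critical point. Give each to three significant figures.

t_c = [1/(k_a−k_1)] ln[(k_a/k_1)(1 − D₀(k_a−k_1)/(k_1 L₀))]
= [1/(1.30−0.192)] ln[(1.30/0.192)(1 − 3.46×1.108/(0.192×33.2))]
= (1/1.108) ln[6.771 × 0.3986] = 0.9025 × ln(2.699) = 0.9025 × 0.9928 = 0.8960 d.
L(t_c) = L₀ e^(−k_1 t_c) = 33.2 × 0.8420 = 27.95 mg/L, and at the critical point k_a D_c = k_1 L, so D_c = (0.192/1.30) × 27.95 = 4.128 mg/L.
x_c = v t_c = 0.425 m/s × 0.8960 d × 86400 s/d = 32900 m ≈ 32.9 km.

t_c ≈ 0.896 d; D_c ≈ 4.13 mg/L; x_c ≈ 32.9 km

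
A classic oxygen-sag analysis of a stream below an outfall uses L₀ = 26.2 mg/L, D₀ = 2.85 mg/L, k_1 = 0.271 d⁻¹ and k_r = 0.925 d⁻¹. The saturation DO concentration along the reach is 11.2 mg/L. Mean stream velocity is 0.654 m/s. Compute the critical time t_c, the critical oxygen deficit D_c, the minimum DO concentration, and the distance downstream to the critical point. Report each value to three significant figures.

t_c ≈ 1.41 d; D_c ≈ 5.24 mg/L; min DO ≈ 5.96 mg/L; x_c ≈ 79.8 km

At the critical point dD/dt = 0, so k_1 L₀ e^(−k_1 t) = k_r D. Substituting D(t) from the Streeter–Phelps equation and solving for t gives
t_c = ln[(k_r/k_1)(1 − D₀(k_r−k_1)/(k_1 L₀))] / (k_r−k_1).
Here k_r−k_1 = 0.6540 d⁻¹ and 1 − D₀(k_r−k_1)/(k_1 L₀) = 1 − 2.85×0.6540/(0.271×26.2) = 0.7375, so
t_c = ln(3.413 × 0.7375) / 0.6540 = 0.9232 / 0.6540 = 1.412 d.
D_c = (k_1/k_r) L₀ e^(−k_1 t_c) = (0.271/0.925) × 26.2 × e^(−0.271×1.412) = 0.2930 × 26.2 × 0.6821 = 5.236 mg/L.
Minimum DO = C_s − D_c = 11.2 − 5.236 = 5.964 mg/L.
x_c = v t_c = 0.654 m/s × 1.412 d × 86400 s/d = 79760 m ≈ 79.8 km.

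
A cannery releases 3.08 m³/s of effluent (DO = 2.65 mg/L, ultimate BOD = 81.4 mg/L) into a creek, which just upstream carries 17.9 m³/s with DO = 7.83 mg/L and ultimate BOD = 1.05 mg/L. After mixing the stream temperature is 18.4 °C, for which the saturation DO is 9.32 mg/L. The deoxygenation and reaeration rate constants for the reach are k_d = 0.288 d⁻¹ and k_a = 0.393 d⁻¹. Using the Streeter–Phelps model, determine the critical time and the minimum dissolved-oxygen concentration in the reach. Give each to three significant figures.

Mixed DO = (17.9×7.83 + 3.08×2.65)/(17.9+3.08) = 148.3/20.98 = 7.070 mg/L.
Mixed L₀ = (17.9×1.05 + 3.08×81.4)/(20.98) = 269.5/20.98 = 12.85 mg/L.
Initial deficit D₀ = C_s − DO₀ = 9.32 − 7.070 = 2.250 mg/L.
t_c = (1/0.1050) ln[(0.393/0.288)(1 − 2.250×0.1050/(0.288×12.85))] = 9.524 × ln(1.277) = 2.332 d.
D_c = (0.288/0.393) × 12.85 × e^(−0.288×2.332) = 0.7328 × 12.85 × 0.5109 = 4.810 mg/L.
Minimum DO = 9.32 − 4.810 = 4.510 mg/L.

t_c ≈ 2.33 d; minimum DO ≈ 4.51 mg/L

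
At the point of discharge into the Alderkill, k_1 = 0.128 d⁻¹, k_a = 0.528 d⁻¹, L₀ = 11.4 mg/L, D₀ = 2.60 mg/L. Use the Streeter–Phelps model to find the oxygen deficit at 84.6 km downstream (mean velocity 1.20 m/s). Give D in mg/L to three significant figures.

Travel time t = x/v = 84.6 km / (1.20 m/s) = 84600 m / 1.20 m/s = 70500 s = 0.8160 d.
k_1 L₀/(k_a−k_1) = 0.128×11.4/(0.528−0.128) = 1.459/0.4000 = 3.648 mg/L.
e^(−k_1 t) = e^(−0.128×0.8160) = 0.9008; e^(−k_a t) = e^(−0.528×0.8160) = 0.6500.
D = 3.648 × (0.9008 − 0.6500) + 2.60 × 0.6500 = 0.9151 + 1.690 = 2.605 mg/L.

D ≈ 2.61 mg/L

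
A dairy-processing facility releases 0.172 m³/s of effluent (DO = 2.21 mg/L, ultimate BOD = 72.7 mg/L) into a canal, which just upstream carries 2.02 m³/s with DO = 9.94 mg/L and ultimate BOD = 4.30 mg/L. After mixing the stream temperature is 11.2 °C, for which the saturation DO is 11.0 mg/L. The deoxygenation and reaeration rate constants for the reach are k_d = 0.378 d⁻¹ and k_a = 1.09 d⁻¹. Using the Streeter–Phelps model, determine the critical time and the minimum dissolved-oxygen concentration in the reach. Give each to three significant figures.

t_c ≈ 0.936 d; minimum DO ≈ 8.65 mg/L

Mixed DO = (2.02×9.94 + 0.172×2.21)/(2.02+0.172) = 20.46/2.192 = 9.333 mg/L.
Mixed L₀ = (2.02×4.30 + 0.172×72.7)/(2.192) = 21.19/2.192 = 9.667 mg/L.
Initial deficit D₀ = C_s − DO₀ = 11.0 − 9.333 = 1.667 mg/L.
t_c = (1/0.7120) ln[(1.09/0.378)(1 − 1.667×0.7120/(0.378×9.667))] = 1.404 × ln(1.947) = 0.9360 d.
D_c = (0.378/1.09) × 9.667 × e^(−0.378×0.9360) = 0.3468 × 9.667 × 0.7020 = 2.353 mg/L.
Minimum DO = 11.0 − 2.353 = 8.647 mg/L.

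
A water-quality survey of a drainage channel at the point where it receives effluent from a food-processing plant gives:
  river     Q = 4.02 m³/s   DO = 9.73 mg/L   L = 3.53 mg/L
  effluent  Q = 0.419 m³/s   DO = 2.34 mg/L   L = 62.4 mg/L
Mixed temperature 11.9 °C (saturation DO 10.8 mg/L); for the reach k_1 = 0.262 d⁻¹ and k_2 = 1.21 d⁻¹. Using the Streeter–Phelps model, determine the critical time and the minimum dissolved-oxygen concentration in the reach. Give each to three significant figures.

t_c ≈ 0.330 d; minimum DO ≈ 9.00 mg/L

Mixed DO = (4.02×9.73 + 0.419×2.34)/(4.02+0.419) = 40.10/4.439 = 9.032 mg/L.
Mixed L₀ = (4.02×3.53 + 0.419×62.4)/(4.439) = 40.34/4.439 = 9.087 mg/L.
Initial deficit D₀ = C_s − DO₀ = 10.8 − 9.032 = 1.768 mg/L.
t_c = (1/0.9480) ln[(1.21/0.262)(1 − 1.768×0.9480/(0.262×9.087))] = 1.055 × ln(1.368) = 0.3304 d.
D_c = (0.262/1.21) × 9.087 × e^(−0.262×0.3304) = 0.2165 × 9.087 × 0.9171 = 1.804 mg/L.
Minimum DO = 10.8 − 1.804 = 8.996 mg/L.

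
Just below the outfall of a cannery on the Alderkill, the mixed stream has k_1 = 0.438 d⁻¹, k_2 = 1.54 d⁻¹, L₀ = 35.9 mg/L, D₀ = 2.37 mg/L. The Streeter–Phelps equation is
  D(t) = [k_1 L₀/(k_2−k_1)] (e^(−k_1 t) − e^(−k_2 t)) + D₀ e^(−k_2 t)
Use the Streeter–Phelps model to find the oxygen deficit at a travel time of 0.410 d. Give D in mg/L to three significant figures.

k_1 L₀/(k_2−k_1) = 0.438×35.9/(1.54−0.438) = 15.72/1.102 = 14.27 mg/L.
e^(−k_1 t) = e^(−0.438×0.4100) = 0.8356; e^(−k_2 t) = e^(−1.54×0.4100) = 0.5318.
D = 14.27 × (0.8356 − 0.5318) + 2.37 × 0.5318 = 4.334 + 1.260 = 5.595 mg/L.

D ≈ 5.59 mg/L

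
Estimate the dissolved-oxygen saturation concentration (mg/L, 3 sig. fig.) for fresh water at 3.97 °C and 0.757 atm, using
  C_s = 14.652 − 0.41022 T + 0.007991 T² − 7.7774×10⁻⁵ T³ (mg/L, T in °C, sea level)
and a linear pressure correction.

At sea level: C_s = 14.652 − 0.41022×3.97 + 0.007991×3.97² − 7.7774×10⁻⁵×3.97³ = 13.14 mg/L.
Pressure correction: C_s' = 13.14 × 0.757 = 9.950 mg/L.

C_s ≈ 9.95 mg/L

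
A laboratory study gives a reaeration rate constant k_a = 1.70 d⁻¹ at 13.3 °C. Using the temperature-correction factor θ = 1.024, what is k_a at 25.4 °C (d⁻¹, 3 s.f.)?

k_a(T₂) = k_a(T₁) · θ^(T₂−T₁) = 1.70 × 1.024^(25.4−13.3)
= 1.70 × 1.024^12.1 = 1.70 × 1.332 = 2.265 d⁻¹.

k_a ≈ 2.27 d⁻¹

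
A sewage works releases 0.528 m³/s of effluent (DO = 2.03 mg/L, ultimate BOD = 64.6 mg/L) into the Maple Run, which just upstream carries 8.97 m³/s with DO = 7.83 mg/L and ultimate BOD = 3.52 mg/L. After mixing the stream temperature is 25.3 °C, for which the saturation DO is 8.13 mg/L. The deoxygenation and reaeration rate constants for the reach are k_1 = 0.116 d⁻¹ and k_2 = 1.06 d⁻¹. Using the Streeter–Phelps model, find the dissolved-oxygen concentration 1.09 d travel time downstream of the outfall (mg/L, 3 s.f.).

DO ≈ 7.45 mg/L

Mixed DO = (8.97×7.83 + 0.528×2.03)/(8.97+0.528) = 71.31/9.498 = 7.508 mg/L.
Mixed L₀ = (8.97×3.52 + 0.528×64.6)/(9.498) = 65.68/9.498 = 6.915 mg/L.
Initial deficit D₀ = C_s − DO₀ = 8.13 − 7.508 = 0.6224 mg/L.
D(1.09) = [0.116×6.915/(1.06−0.116)](e^(−0.116×1.09) − e^(−1.06×1.09)) + 0.6224 e^(−1.06×1.09)
= 0.8498 × (0.8812 − 0.3149) + 0.6224 × 0.3149 = 0.6772 mg/L.
DO = 8.13 − 0.6772 = 7.453 mg/L.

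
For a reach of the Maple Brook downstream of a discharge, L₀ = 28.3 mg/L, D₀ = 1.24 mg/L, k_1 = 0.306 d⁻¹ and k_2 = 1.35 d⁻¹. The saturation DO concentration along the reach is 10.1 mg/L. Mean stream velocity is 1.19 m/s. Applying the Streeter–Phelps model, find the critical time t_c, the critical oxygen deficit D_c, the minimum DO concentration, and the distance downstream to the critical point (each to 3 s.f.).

t_c ≈ 1.27 d; D_c ≈ 4.35 mg/L; min DO ≈ 5.75 mg/L; x_c ≈ 130 km

At the critical point dD/dt = 0, so k_1 L₀ e^(−k_1 t) = k_2 D. Substituting D(t) from the Streeter–Phelps equation and solving for t gives
t_c = ln[(k_2/k_1)(1 − D₀(k_2−k_1)/(k_1 L₀))] / (k_2−k_1).
Here k_2−k_1 = 1.044 d⁻¹ and 1 − D₀(k_2−k_1)/(k_1 L₀) = 1 − 1.24×1.044/(0.306×28.3) = 0.8505, so
t_c = ln(4.412 × 0.8505) / 1.044 = 1.322 / 1.044 = 1.267 d.
D_c = (k_1/k_2) L₀ e^(−k_1 t_c) = (0.306/1.35) × 28.3 × e^(−0.306×1.267) = 0.2267 × 28.3 × 0.6787 = 4.354 mg/L.
Minimum DO = C_s − D_c = 10.1 − 4.354 = 5.746 mg/L.
x_c = v t_c = 1.19 m/s × 1.267 d × 86400 s/d = 130200 m ≈ 130 km.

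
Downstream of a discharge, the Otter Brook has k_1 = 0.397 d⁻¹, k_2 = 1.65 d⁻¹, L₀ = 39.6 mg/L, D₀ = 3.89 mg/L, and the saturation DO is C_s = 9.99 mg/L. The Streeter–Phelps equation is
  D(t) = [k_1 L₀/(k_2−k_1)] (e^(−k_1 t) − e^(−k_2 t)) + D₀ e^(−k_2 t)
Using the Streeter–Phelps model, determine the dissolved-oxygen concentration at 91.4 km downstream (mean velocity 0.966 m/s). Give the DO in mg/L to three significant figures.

DO ≈ 3.29 mg/L

Travel time t = x/v = 91.4 km / (0.966 m/s) = 91400 m / 0.966 m/s = 94620 s = 1.095 d.
k_1 L₀/(k_2−k_1) = 0.397×39.6/(1.65−0.397) = 15.72/1.253 = 12.55 mg/L.
e^(−k_1 t) = e^(−0.397×1.095) = 0.6474; e^(−k_2 t) = e^(−1.65×1.095) = 0.1642.
D = 12.55 × (0.6474 − 0.1642) + 3.89 × 0.1642 = 6.063 + 0.6386 = 6.702 mg/L.
DO = C_s − D = 9.99 − 6.702 = 3.288 mg/L.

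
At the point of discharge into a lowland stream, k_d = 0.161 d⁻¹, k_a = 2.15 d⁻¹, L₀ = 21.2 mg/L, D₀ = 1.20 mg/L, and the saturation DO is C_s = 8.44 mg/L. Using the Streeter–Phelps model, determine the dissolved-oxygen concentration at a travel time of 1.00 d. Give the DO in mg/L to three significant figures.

DO ≈ 7.04 mg/L

k_d L₀/(k_a−k_d) = 0.161×21.2/(2.15−0.161) = 3.413/1.989 = 1.716 mg/L.
e^(−k_d t) = e^(−0.161×1.000) = 0.8513; e^(−k_a t) = e^(−2.15×1.000) = 0.1165.
D = 1.716 × (0.8513 − 0.1165) + 1.20 × 0.1165 = 1.261 + 0.1398 = 1.401 mg/L.
DO = C_s − D = 8.44 − 1.401 = 7.039 mg/L.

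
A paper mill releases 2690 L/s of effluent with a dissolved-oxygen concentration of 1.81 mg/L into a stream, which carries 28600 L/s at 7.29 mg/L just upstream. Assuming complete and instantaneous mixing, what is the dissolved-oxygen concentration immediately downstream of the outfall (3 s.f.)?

Flow-weighted mixing: C = (Q_r C_r + Q_w C_w)/(Q_r + Q_w)
= (28600×7.29 + 2690×1.81)/(28600 + 2690) = 213400/31290 = 6.819 mg/L.

6.82 mg/L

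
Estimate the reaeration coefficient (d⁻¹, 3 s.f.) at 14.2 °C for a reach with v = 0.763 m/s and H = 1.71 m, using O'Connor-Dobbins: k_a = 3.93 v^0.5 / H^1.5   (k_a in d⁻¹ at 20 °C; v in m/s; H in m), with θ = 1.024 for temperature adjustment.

k_a ≈ 1.34 d⁻¹

k_a(20) = 3.93 × 0.763^0.5 / 1.71^1.5 = 3.93 × 0.8735 / 2.236 = 1.535 d⁻¹.
k_a(14.2) = 1.535 × 1.024^(14.2−20) = 1.535 × 0.8715 = 1.338 d⁻¹.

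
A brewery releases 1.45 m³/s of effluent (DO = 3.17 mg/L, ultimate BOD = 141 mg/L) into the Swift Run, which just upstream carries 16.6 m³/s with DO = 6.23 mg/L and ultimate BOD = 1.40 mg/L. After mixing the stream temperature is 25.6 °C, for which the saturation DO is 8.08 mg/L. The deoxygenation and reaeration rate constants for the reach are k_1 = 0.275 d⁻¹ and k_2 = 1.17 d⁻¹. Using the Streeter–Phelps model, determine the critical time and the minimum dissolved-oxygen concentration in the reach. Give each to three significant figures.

Mixed DO = (16.6×6.23 + 1.45×3.17)/(16.6+1.45) = 108.0/18.05 = 5.984 mg/L.
Mixed L₀ = (16.6×1.40 + 1.45×141)/(18.05) = 227.7/18.05 = 12.61 mg/L.
Initial deficit D₀ = C_s − DO₀ = 8.08 − 5.984 = 2.096 mg/L.
t_c = (1/0.8950) ln[(1.17/0.275)(1 − 2.096×0.8950/(0.275×12.61))] = 1.117 × ln(1.954) = 0.7485 d.
D_c = (0.275/1.17) × 12.61 × e^(−0.275×0.7485) = 0.2350 × 12.61 × 0.8140 = 2.413 mg/L.
Minimum DO = 8.08 − 2.413 = 5.667 mg/L.

t_c ≈ 0.748 d; minimum DO ≈ 5.67 mg/L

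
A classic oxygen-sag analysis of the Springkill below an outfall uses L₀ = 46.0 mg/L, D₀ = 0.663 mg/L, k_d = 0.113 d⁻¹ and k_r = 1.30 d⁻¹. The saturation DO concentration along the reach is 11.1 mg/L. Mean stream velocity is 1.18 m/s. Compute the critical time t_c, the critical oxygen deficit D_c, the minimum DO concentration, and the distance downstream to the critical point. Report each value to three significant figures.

t_c ≈ 1.92 d; D_c ≈ 3.22 mg/L; min DO ≈ 7.88 mg/L; x_c ≈ 196 km

With k_r/k_d = 11.50 and 1 − D₀(k_r−k_d)/(k_d L₀) = 0.8486,
t_c = ln(11.50 × 0.8486) / (1.30 − 0.113) = ln(9.763) / 1.187 = 2.279/1.187 = 1.920 d.
L(t_c) = L₀ e^(−k_d t_c) = 46.0 × 0.8050 = 37.03 mg/L, and at the critical point k_r D_c = k_d L, so D_c = (0.113/1.30) × 37.03 = 3.219 mg/L.
Minimum DO = C_s − D_c = 11.1 − 3.219 = 7.881 mg/L.
x_c = v t_c = 1.18 m/s × 1.920 d × 86400 s/d = 195700 m ≈ 196 km.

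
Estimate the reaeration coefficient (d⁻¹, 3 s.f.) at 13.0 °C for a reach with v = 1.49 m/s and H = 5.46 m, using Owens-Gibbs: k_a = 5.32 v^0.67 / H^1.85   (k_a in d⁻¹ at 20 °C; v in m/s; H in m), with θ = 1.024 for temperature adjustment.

k_a ≈ 0.255 d⁻¹

k_a(20) = 5.32 × 1.49^0.67 / 5.46^1.85 = 5.32 × 1.306 / 23.11 = 0.3007 d⁻¹.
k_a(13.0) = 0.3007 × 1.024^(13.0−20) = 0.3007 × 0.8470 = 0.2547 d⁻¹.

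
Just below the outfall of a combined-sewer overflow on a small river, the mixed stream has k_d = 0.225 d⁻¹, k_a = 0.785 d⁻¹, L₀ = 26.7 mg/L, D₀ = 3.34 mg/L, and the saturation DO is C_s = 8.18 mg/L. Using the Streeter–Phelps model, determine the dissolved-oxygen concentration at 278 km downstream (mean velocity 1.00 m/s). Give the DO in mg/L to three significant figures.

Travel time t = x/v = 278 km / (1.00 m/s) = 278000 m / 1.00 m/s = 278000 s = 3.218 d.
k_d L₀/(k_a−k_d) = 0.225×26.7/(0.785−0.225) = 6.008/0.5600 = 10.73 mg/L.
e^(−k_d t) = e^(−0.225×3.218) = 0.4848; e^(−k_a t) = e^(−0.785×3.218) = 0.07999.
D = 10.73 × (0.4848 − 0.07999) + 3.34 × 0.07999 = 4.343 + 0.2672 = 4.610 mg/L.
DO = C_s − D = 8.18 − 4.610 = 3.570 mg/L.

DO ≈ 3.57 mg/L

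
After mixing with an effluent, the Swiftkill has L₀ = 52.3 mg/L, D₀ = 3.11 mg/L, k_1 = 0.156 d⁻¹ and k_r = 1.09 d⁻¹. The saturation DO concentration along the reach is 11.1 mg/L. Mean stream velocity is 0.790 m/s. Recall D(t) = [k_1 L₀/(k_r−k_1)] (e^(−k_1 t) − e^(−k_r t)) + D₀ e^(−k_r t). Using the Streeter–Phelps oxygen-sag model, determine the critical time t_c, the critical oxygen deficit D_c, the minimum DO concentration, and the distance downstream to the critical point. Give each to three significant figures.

At the critical point dD/dt = 0, so k_1 L₀ e^(−k_1 t) = k_r D. Substituting D(t) from the Streeter–Phelps equation and solving for t gives
t_c = ln[(k_r/k_1)(1 − D₀(k_r−k_1)/(k_1 L₀))] / (k_r−k_1).
Here k_r−k_1 = 0.9340 d⁻¹ and 1 − D₀(k_r−k_1)/(k_1 L₀) = 1 − 3.11×0.9340/(0.156×52.3) = 0.6440, so
t_c = ln(6.987 × 0.6440) / 0.9340 = 1.504 / 0.9340 = 1.610 d.
L(t_c) = L₀ e^(−k_1 t_c) = 52.3 × 0.7779 = 40.68 mg/L, and at the critical point k_r D_c = k_1 L, so D_c = (0.156/1.09) × 40.68 = 5.822 mg/L.
Minimum DO = C_s − D_c = 11.1 − 5.822 = 5.278 mg/L.
x_c = v t_c = 0.790 m/s × 1.610 d × 86400 s/d = 109900 m ≈ 110 km.

t_c ≈ 1.61 d; D_c ≈ 5.82 mg/L; min DO ≈ 5.28 mg/L; x_c ≈ 110 km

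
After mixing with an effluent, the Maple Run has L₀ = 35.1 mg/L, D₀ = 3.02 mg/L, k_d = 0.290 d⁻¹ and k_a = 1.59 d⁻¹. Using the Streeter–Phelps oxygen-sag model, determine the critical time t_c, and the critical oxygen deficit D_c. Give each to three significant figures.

t_c = [1/(k_a−k_d)] ln[(k_a/k_d)(1 − D₀(k_a−k_d)/(k_d L₀))]
= [1/(1.59−0.290)] ln[(1.59/0.290)(1 − 3.02×1.300/(0.290×35.1))]
= (1/1.300) ln[5.483 × 0.6143] = 0.7692 × ln(3.368) = 0.7692 × 1.214 = 0.9341 d.
D_c = (k_d/k_a) L₀ e^(−k_d t_c) = (0.290/1.59) × 35.1 × e^(−0.290×0.9341) = 0.1824 × 35.1 × 0.7627 = 4.883 mg/L.

t_c ≈ 0.934 d; D_c ≈ 4.88 mg/L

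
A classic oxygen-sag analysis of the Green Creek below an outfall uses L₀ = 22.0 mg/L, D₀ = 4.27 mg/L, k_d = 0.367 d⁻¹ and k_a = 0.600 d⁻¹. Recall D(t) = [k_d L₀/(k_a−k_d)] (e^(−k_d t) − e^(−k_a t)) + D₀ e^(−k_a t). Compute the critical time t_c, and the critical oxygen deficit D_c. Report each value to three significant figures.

t_c = [1/(k_a−k_d)] ln[(k_a/k_d)(1 − D₀(k_a−k_d)/(k_d L₀))]
= [1/(0.600−0.367)] ln[(0.600/0.367)(1 − 4.27×0.2330/(0.367×22.0))]
= (1/0.2330) ln[1.635 × 0.8768] = 4.292 × ln(1.433) = 4.292 × 0.3601 = 1.545 d.
D_c = (k_d/k_a) L₀ e^(−k_d t_c) = (0.367/0.600) × 22.0 × e^(−0.367×1.545) = 0.6117 × 22.0 × 0.5671 = 7.632 mg/L.

t_c ≈ 1.55 d; D_c ≈ 7.63 mg/L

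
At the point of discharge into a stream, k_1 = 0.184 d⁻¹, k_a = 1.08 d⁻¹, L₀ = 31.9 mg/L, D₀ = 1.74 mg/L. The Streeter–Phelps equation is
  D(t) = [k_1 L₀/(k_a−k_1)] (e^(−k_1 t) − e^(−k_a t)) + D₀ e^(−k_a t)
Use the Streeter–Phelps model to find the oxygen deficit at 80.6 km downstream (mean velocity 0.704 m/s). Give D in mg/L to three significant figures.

Travel time t = x/v = 80.6 km / (0.704 m/s) = 80600 m / 0.704 m/s = 114500 s = 1.325 d.
k_1 L₀/(k_a−k_1) = 0.184×31.9/(1.08−0.184) = 5.870/0.8960 = 6.551 mg/L.
e^(−k_1 t) = e^(−0.184×1.325) = 0.7836; e^(−k_a t) = e^(−1.08×1.325) = 0.2390.
D = 6.551 × (0.7836 − 0.2390) + 1.74 × 0.2390 = 3.568 + 0.4159 = 3.983 mg/L.

D ≈ 3.98 mg/L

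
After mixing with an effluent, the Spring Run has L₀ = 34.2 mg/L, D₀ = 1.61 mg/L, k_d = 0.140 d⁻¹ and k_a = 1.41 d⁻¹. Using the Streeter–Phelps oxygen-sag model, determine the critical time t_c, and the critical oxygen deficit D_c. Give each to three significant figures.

t_c ≈ 1.38 d; D_c ≈ 2.80 mg/L

t_c = [1/(k_a−k_d)] ln[(k_a/k_d)(1 − D₀(k_a−k_d)/(k_d L₀))]
= [1/(1.41−0.140)] ln[(1.41/0.140)(1 − 1.61×1.270/(0.140×34.2))]
= (1/1.270) ln[10.07 × 0.5730] = 0.7874 × ln(5.770) = 0.7874 × 1.753 = 1.380 d.
L(t_c) = L₀ e^(−k_d t_c) = 34.2 × 0.8243 = 28.19 mg/L, and at the critical point k_a D_c = k_d L, so D_c = (0.140/1.41) × 28.19 = 2.799 mg/L.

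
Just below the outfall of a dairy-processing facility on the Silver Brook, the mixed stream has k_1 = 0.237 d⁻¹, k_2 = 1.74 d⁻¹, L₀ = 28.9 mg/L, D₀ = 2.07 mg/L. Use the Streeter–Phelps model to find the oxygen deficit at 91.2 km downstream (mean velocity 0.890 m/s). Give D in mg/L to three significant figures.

Travel time t = x/v = 91.2 km / (0.890 m/s) = 91200 m / 0.890 m/s = 102500 s = 1.186 d.
k_1 L₀/(k_2−k_1) = 0.237×28.9/(1.74−0.237) = 6.849/1.503 = 4.557 mg/L.
e^(−k_1 t) = e^(−0.237×1.186) = 0.7550; e^(−k_2 t) = e^(−1.74×1.186) = 0.1270.
D = 4.557 × (0.7550 − 0.1270) + 2.07 × 0.1270 = 2.862 + 0.2629 = 3.125 mg/L.

D ≈ 3.12 mg/L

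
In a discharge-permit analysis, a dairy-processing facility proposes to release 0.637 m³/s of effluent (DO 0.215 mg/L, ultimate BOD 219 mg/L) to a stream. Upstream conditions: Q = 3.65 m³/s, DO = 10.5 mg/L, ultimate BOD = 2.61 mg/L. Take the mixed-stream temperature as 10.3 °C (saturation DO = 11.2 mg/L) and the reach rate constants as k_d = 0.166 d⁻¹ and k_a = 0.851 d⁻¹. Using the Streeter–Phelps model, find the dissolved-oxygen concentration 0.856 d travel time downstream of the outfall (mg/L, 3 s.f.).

DO ≈ 6.88 mg/L

Mixed DO = (3.65×10.5 + 0.637×0.215)/(3.65+0.637) = 38.46/4.287 = 8.972 mg/L.
Mixed L₀ = (3.65×2.61 + 0.637×219)/(4.287) = 149.0/4.287 = 34.76 mg/L.
Initial deficit D₀ = C_s − DO₀ = 11.2 − 8.972 = 2.228 mg/L.
D(0.856) = [0.166×34.76/(0.851−0.166)](e^(−0.166×0.856) − e^(−0.851×0.856)) + 2.228 e^(−0.851×0.856)
= 8.424 × (0.8675 − 0.4827) + 2.228 × 0.4827 = 4.318 mg/L.
DO = 11.2 − 4.318 = 6.882 mg/L.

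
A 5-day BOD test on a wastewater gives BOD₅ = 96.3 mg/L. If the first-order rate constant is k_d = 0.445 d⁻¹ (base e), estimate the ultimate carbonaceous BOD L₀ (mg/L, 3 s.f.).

BOD₅ = L₀(1 − e^(−5k_d)) ⇒ L₀ = BOD₅ / (1 − e^(−5×0.445))
= 96.3 / (1 − 0.1081) = 96.3 / 0.8919 = 108.0 mg/L.

L₀ ≈ 108 mg/L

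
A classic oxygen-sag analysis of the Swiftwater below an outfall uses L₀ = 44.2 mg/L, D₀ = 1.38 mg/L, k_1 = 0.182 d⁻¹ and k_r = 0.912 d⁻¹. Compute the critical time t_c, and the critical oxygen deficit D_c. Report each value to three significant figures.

At the critical point dD/dt = 0, so k_1 L₀ e^(−k_1 t) = k_r D. Substituting D(t) from the Streeter–Phelps equation and solving for t gives
t_c = ln[(k_r/k_1)(1 − D₀(k_r−k_1)/(k_1 L₀))] / (k_r−k_1).
Here k_r−k_1 = 0.7300 d⁻¹ and 1 − D₀(k_r−k_1)/(k_1 L₀) = 1 − 1.38×0.7300/(0.182×44.2) = 0.8748, so
t_c = ln(5.011 × 0.8748) / 0.7300 = 1.478 / 0.7300 = 2.024 d.
D_c = (k_1/k_r) L₀ e^(−k_1 t_c) = (0.182/0.912) × 44.2 × e^(−0.182×2.024) = 0.1996 × 44.2 × 0.6918 = 6.102 mg/L.

t_c ≈ 2.02 d; D_c ≈ 6.10 mg/L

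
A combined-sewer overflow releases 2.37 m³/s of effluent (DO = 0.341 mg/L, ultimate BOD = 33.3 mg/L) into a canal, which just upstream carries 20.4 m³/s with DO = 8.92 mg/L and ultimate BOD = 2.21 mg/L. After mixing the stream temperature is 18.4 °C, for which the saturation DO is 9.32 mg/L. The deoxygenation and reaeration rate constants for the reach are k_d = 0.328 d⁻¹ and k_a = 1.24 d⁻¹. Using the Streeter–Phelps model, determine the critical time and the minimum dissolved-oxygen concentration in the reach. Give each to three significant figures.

t_c ≈ 0.275 d; minimum DO ≈ 8.00 mg/L

Mixed DO = (20.4×8.92 + 2.37×0.341)/(20.4+2.37) = 182.8/22.77 = 8.027 mg/L.
Mixed L₀ = (20.4×2.21 + 2.37×33.3)/(22.77) = 124.0/22.77 = 5.446 mg/L.
Initial deficit D₀ = C_s − DO₀ = 9.32 − 8.027 = 1.293 mg/L.
t_c = (1/0.9120) ln[(1.24/0.328)(1 − 1.293×0.9120/(0.328×5.446))] = 1.096 × ln(1.285) = 0.2749 d.
D_c = (0.328/1.24) × 5.446 × e^(−0.328×0.2749) = 0.2645 × 5.446 × 0.9138 = 1.316 mg/L.
Minimum DO = 9.32 − 1.316 = 8.004 mg/L.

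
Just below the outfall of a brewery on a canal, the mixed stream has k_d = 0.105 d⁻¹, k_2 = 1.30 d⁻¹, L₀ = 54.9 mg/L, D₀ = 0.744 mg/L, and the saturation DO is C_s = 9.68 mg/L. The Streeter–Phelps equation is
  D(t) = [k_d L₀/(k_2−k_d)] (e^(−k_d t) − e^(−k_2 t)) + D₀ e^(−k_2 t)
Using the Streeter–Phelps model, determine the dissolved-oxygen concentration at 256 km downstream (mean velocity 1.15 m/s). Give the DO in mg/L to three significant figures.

Travel time t = x/v = 256 km / (1.15 m/s) = 256000 m / 1.15 m/s = 222600 s = 2.576 d.
k_d L₀/(k_2−k_d) = 0.105×54.9/(1.30−0.105) = 5.764/1.195 = 4.824 mg/L.
e^(−k_d t) = e^(−0.105×2.576) = 0.7630; e^(−k_2 t) = e^(−1.30×2.576) = 0.03510.
D = 4.824 × (0.7630 − 0.03510) + 0.744 × 0.03510 = 3.511 + 0.02612 = 3.537 mg/L.
DO = C_s − D = 9.68 − 3.537 = 6.143 mg/L.

DO ≈ 6.14 mg/L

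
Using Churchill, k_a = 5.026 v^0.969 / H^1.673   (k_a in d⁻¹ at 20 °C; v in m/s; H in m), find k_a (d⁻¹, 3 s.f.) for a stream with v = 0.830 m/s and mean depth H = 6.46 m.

k_a ≈ 0.185 d⁻¹

k_a = 5.026 × 0.830^0.969 / 6.46^1.673 = 5.026 × 0.8348 / 22.67 = 0.1851 d⁻¹.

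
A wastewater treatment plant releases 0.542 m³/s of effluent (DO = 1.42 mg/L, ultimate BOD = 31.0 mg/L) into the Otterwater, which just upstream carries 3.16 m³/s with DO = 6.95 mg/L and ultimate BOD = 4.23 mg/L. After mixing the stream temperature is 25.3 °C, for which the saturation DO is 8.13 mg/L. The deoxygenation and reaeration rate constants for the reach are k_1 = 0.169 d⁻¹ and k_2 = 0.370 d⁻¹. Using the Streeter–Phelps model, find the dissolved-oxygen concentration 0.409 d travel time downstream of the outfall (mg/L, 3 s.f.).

DO ≈ 5.92 mg/L

Mixed DO = (3.16×6.95 + 0.542×1.42)/(3.16+0.542) = 22.73/3.702 = 6.140 mg/L.
Mixed L₀ = (3.16×4.23 + 0.542×31.0)/(3.702) = 30.17/3.702 = 8.149 mg/L.
Initial deficit D₀ = C_s − DO₀ = 8.13 − 6.140 = 1.990 mg/L.
D(0.409) = [0.169×8.149/(0.370−0.169)](e^(−0.169×0.409) − e^(−0.370×0.409)) + 1.990 e^(−0.370×0.409)
= 6.852 × (0.9332 − 0.8596) + 1.990 × 0.8596 = 2.215 mg/L.
DO = 8.13 − 2.215 = 5.915 mg/L.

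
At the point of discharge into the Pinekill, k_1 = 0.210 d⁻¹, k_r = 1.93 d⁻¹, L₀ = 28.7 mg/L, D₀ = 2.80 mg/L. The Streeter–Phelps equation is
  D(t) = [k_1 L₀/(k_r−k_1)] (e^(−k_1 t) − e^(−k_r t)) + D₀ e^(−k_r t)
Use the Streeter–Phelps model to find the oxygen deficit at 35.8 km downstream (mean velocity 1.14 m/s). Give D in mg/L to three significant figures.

D ≈ 2.90 mg/L

Travel time t = x/v = 35.8 km / (1.14 m/s) = 35800 m / 1.14 m/s = 31400 s = 0.3635 d.
k_1 L₀/(k_r−k_1) = 0.210×28.7/(1.93−0.210) = 6.027/1.720 = 3.504 mg/L.
e^(−k_1 t) = e^(−0.210×0.3635) = 0.9265; e^(−k_r t) = e^(−1.93×0.3635) = 0.4958.
D = 3.504 × (0.9265 − 0.4958) + 2.80 × 0.4958 = 1.509 + 1.388 = 2.897 mg/L.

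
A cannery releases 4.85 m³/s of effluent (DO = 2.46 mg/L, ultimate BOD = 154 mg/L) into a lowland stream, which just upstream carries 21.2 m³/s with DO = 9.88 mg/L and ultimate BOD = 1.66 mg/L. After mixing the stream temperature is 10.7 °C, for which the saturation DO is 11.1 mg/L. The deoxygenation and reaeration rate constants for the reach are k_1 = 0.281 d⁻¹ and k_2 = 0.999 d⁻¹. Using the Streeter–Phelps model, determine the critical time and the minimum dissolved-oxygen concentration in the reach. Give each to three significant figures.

Mixed DO = (21.2×9.88 + 4.85×2.46)/(21.2+4.85) = 221.4/26.05 = 8.499 mg/L.
Mixed L₀ = (21.2×1.66 + 4.85×154)/(26.05) = 782.1/26.05 = 30.02 mg/L.
Initial deficit D₀ = C_s − DO₀ = 11.1 − 8.499 = 2.601 mg/L.
t_c = (1/0.7180) ln[(0.999/0.281)(1 − 2.601×0.7180/(0.281×30.02))] = 1.393 × ln(2.768) = 1.418 d.
D_c = (0.281/0.999) × 30.02 × e^(−0.281×1.418) = 0.2813 × 30.02 × 0.6714 = 5.669 mg/L.
Minimum DO = 11.1 − 5.669 = 5.431 mg/L.

t_c ≈ 1.42 d; minimum DO ≈ 5.43 mg/L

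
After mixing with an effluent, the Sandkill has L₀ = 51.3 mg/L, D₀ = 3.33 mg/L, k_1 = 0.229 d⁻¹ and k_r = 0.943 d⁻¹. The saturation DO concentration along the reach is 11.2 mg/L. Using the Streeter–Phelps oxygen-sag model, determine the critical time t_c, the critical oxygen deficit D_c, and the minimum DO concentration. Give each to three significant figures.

t_c ≈ 1.67 d; D_c ≈ 8.51 mg/L; min DO ≈ 2.69 mg/L

At the critical point dD/dt = 0, so k_1 L₀ e^(−k_1 t) = k_r D. Substituting D(t) from the Streeter–Phelps equation and solving for t gives
t_c = ln[(k_r/k_1)(1 − D₀(k_r−k_1)/(k_1 L₀))] / (k_r−k_1).
Here k_r−k_1 = 0.7140 d⁻¹ and 1 − D₀(k_r−k_1)/(k_1 L₀) = 1 − 3.33×0.7140/(0.229×51.3) = 0.7976, so
t_c = ln(4.118 × 0.7976) / 0.7140 = 1.189 / 0.7140 = 1.666 d.
D_c = (k_1/k_r) L₀ e^(−k_1 t_c) = (0.229/0.943) × 51.3 × e^(−0.229×1.666) = 0.2428 × 51.3 × 0.6829 = 8.507 mg/L.
Minimum DO = C_s − D_c = 11.2 − 8.507 = 2.693 mg/L.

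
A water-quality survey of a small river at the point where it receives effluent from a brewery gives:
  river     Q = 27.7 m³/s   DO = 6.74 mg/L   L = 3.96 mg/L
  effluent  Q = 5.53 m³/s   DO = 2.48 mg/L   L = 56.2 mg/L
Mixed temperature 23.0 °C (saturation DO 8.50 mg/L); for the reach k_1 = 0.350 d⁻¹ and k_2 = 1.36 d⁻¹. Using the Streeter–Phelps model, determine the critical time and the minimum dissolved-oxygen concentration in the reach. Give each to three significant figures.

Mixed DO = (27.7×6.74 + 5.53×2.48)/(27.7+5.53) = 200.4/33.23 = 6.031 mg/L.
Mixed L₀ = (27.7×3.96 + 5.53×56.2)/(33.23) = 420.5/33.23 = 12.65 mg/L.
Initial deficit D₀ = C_s − DO₀ = 8.50 − 6.031 = 2.469 mg/L.
t_c = (1/1.010) ln[(1.36/0.350)(1 − 2.469×1.010/(0.350×12.65))] = 0.9901 × ln(1.698) = 0.5241 d.
D_c = (0.350/1.36) × 12.65 × e^(−0.350×0.5241) = 0.2574 × 12.65 × 0.8324 = 2.711 mg/L.
Minimum DO = 8.50 − 2.711 = 5.789 mg/L.

t_c ≈ 0.524 d; minimum DO ≈ 5.79 mg/L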